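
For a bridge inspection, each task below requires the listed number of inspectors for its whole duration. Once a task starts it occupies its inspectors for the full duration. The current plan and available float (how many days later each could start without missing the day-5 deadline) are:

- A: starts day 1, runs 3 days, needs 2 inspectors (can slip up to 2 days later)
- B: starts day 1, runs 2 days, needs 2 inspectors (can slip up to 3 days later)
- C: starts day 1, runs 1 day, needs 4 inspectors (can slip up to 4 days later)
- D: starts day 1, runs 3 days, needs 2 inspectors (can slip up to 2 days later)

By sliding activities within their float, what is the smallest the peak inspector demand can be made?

Early-start (A@1, B@1, C@1, D@1) gives peak 10: d1:10  d2:6  d3:4  d4:0  d5:0.
Shift C→4.
Schedule A@1, B@1, C@4, D@1: d1:6  d2:6  d3:4  d4:4  d5:0 — peak 6.

6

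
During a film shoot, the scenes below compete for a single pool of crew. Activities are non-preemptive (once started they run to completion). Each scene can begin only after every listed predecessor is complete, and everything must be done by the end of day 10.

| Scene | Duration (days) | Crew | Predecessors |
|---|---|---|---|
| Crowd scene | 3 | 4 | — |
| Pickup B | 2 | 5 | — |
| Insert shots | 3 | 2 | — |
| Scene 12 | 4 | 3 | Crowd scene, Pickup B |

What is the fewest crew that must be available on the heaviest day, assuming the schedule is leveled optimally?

Early-start (Crowd scene@1, Pickup B@1, Insert shots@1, Scene 12@4) gives peak 11: d1:11  d2:11  d3:6  d4:3  d5:3  d6:3  d7:3  d8:0  d9:0  d10:0.
Shift Pickup B→4, Insert shots→6, Scene 12→6.
Schedule Crowd scene@1, Pickup B@4, Insert shots@6, Scene 12@6: d1:4  d2:4  d3:4  d4:5  d5:5  d6:5  d7:5  d8:5  d9:3  d10:0 — peak 5.

5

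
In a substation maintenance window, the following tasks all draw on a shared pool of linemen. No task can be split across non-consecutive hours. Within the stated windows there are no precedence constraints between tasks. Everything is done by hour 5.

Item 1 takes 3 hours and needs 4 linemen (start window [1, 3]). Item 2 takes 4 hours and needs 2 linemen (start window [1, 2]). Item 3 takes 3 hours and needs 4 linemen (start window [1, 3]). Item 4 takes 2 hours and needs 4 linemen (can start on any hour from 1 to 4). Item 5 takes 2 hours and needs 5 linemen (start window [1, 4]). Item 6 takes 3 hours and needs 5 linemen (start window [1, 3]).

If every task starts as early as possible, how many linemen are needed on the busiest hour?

24

Early-start schedule: Item 1@1, Item 2@1, Item 3@1, Item 4@1, Item 5@1, Item 6@1.
Load per hour: hour 1: 24, hour 2: 24, hour 3: 15, hour 4: 2, hour 5: 0.
Peak is 24.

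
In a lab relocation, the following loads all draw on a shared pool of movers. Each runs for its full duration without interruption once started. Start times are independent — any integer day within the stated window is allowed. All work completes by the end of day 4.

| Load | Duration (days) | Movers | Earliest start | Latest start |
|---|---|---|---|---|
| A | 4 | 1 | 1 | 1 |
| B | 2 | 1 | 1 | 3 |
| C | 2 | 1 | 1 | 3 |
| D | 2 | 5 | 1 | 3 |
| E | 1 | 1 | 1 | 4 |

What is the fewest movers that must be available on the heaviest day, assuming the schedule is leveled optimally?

Early-start (A@1, B@1, C@1, D@1, E@1) gives peak 9: d1:9  d2:8  d3:1  d4:1.
Shift D→3.
Schedule A@1, B@1, C@1, D@3, E@1: d1:4  d2:3  d3:6  d4:6 — peak 6.

6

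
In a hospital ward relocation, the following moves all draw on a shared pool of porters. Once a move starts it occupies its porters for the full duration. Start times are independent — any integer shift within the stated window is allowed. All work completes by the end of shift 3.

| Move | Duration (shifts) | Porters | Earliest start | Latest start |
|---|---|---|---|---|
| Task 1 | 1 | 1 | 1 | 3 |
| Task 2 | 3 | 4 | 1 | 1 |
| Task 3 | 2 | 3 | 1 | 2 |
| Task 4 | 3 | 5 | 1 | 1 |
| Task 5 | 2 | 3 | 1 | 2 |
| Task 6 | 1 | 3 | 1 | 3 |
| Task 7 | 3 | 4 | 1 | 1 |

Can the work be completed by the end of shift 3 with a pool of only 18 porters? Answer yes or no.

Total porter-shifts = 55; over 3 shifts the average is 55/3 > 18, so some shift must exceed 18.

no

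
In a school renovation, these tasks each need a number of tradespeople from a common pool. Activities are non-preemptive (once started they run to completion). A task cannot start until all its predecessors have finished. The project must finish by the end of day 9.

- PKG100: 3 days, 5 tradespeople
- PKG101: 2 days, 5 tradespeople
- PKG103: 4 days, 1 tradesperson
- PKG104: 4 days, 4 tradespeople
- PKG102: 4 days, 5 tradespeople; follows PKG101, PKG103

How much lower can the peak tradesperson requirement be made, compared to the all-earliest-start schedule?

Early-start peak: d1:15  d2:15  d3:10  d4:5  d5:5  d6:5  d7:5  d8:5  d9:0 ⇒ 15.
Leveled (PKG100@1, PKG101@4, PKG103@1, PKG104@5, PKG102@6): d1:6  d2:6  d3:6  d4:6  d5:9  d6:9  d7:9  d8:9  d9:5 ⇒ 9.
Reduction 15 − 9 = 6.

6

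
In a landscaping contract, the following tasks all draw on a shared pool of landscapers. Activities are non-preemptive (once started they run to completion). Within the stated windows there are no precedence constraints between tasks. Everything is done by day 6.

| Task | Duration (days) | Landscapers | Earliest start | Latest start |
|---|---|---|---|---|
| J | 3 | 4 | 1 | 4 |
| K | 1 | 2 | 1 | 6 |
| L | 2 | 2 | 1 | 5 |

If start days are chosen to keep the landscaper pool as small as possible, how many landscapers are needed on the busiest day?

Early-start (J@1, K@1, L@1) gives peak 8: d1:8  d2:6  d3:4  d4:0  d5:0  d6:0.
Shift K→4, L→4.
Schedule J@1, K@4, L@4: d1:4  d2:4  d3:4  d4:4  d5:2  d6:0 — peak 4.

4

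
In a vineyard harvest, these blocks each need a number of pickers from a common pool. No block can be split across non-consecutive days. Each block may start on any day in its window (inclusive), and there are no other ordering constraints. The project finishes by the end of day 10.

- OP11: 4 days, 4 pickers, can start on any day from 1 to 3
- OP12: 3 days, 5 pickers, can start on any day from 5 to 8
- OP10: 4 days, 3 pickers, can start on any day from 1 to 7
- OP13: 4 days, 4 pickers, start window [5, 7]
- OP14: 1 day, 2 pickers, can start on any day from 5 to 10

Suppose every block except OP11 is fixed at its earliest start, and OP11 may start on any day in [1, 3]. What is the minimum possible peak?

11

OP11@1: d1:7  d2:7  d3:7  d4:7  d5:11  d6:9  d7:9  d8:4  d9:0  d10:0 → peak 11
OP11@2: d1:3  d2:7  d3:7  d4:7  d5:15  d6:9  d7:9  d8:4  d9:0  d10:0 → peak 15
OP11@3: d1:3  d2:3  d3:7  d4:7  d5:15  d6:13  d7:9  d8:4  d9:0  d10:0 → peak 15
Best is OP11@1, peak 11.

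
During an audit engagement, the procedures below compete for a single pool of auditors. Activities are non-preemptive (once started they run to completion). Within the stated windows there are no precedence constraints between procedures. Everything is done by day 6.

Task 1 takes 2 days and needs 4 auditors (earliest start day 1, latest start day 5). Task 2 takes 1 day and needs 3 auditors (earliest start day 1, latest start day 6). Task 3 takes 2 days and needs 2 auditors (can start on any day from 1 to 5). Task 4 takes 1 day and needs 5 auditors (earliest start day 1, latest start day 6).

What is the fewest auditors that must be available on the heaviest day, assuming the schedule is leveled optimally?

Early-start (Task 1@1, Task 2@1, Task 3@1, Task 4@1) gives peak 14: d1:14  d2:6  d3:0  d4:0  d5:0  d6:0.
Shift Task 2→3, Task 3→3, Task 4→5.
Schedule Task 1@1, Task 2@3, Task 3@3, Task 4@5: d1:4  d2:4  d3:5  d4:2  d5:5  d6:0 — peak 5.

5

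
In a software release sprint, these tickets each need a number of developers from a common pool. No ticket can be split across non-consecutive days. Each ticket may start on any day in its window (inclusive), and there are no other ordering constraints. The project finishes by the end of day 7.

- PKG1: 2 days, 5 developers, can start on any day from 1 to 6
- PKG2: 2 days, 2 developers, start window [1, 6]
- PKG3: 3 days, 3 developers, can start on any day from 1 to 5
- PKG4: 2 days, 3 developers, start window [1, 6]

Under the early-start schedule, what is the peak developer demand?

Early-start schedule: PKG1@1, PKG2@1, PKG3@1, PKG4@1.
Load per day: day 1: 13, day 2: 13, day 3: 3, day 4: 0, day 5: 0, day 6: 0, day 7: 0.
Peak is 13.

13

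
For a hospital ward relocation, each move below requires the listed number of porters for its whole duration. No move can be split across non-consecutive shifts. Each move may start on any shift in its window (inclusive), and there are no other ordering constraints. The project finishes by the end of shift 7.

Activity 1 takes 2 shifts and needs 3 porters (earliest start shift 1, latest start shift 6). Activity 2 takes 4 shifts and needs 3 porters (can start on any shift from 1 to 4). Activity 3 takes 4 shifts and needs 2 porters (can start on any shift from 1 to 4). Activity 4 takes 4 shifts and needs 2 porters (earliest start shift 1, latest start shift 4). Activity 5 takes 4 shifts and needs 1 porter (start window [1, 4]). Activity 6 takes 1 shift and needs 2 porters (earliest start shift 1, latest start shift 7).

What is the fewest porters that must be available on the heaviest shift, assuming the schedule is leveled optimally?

8

Early-start (Activity 1@1, Activity 2@1, Activity 3@1, Activity 4@1, Activity 5@1, Activity 6@1) gives peak 13: s1:13  s2:11  s3:8  s4:8  s5:0  s6:0  s7:0.
Shift Activity 4→3, Activity 5→3, Activity 6→5.
Schedule Activity 1@1, Activity 2@1, Activity 3@1, Activity 4@3, Activity 5@3, Activity 6@5: s1:8  s2:8  s3:8  s4:8  s5:5  s6:3  s7:0 — peak 8.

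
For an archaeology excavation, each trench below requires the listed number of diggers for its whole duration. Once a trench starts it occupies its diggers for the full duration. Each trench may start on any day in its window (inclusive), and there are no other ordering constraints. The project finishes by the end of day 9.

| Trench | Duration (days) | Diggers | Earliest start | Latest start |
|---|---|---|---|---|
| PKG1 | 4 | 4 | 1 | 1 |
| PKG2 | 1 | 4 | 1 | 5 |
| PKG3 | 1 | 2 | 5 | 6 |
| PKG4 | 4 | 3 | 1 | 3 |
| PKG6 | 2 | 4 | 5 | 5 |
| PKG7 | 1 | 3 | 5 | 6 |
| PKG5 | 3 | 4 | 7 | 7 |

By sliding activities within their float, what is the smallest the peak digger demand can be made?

9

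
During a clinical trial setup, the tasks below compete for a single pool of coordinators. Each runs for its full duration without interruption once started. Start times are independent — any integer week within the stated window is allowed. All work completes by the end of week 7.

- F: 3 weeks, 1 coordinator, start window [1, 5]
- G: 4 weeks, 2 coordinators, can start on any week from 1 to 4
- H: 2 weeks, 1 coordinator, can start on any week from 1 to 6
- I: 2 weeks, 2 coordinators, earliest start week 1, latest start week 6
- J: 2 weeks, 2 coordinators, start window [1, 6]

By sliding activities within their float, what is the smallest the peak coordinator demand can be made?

Early-start (F@1, G@1, H@1, I@1, J@1) gives peak 8: w1:8  w2:8  w3:3  w4:2  w5:0  w6:0  w7:0.
Shift I→4, J→5.
Schedule F@1, G@1, H@1, I@4, J@5: w1:4  w2:4  w3:3  w4:4  w5:4  w6:2  w7:0 — peak 4.

4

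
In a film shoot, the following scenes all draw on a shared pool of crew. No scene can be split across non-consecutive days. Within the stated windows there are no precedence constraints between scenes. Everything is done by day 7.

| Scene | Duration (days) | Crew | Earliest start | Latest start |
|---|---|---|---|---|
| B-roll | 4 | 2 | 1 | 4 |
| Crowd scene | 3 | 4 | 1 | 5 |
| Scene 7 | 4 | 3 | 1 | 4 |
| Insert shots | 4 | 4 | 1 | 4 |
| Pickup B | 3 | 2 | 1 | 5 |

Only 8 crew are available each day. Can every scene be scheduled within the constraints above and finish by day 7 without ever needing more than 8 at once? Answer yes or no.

The minimum achievable peak is 9; 8 < 9, so no feasible schedule stays within the cap.

no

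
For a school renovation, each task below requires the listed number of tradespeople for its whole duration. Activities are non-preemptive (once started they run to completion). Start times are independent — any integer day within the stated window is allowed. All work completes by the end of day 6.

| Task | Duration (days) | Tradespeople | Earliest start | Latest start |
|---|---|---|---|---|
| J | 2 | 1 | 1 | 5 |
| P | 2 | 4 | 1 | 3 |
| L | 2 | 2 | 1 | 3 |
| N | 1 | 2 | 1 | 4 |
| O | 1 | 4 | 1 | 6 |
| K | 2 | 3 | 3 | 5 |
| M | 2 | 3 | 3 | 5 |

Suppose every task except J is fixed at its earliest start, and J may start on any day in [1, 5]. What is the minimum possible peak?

12

J@1: d1:13  d2:7  d3:6  d4:6  d5:0  d6:0 → peak 13
J@2: d1:12  d2:7  d3:7  d4:6  d5:0  d6:0 → peak 12
J@3: d1:12  d2:6  d3:7  d4:7  d5:0  d6:0 → peak 12
J@4: d1:12  d2:6  d3:6  d4:7  d5:1  d6:0 → peak 12
J@5: d1:12  d2:6  d3:6  d4:6  d5:1  d6:1 → peak 12
Best is J@2, peak 12.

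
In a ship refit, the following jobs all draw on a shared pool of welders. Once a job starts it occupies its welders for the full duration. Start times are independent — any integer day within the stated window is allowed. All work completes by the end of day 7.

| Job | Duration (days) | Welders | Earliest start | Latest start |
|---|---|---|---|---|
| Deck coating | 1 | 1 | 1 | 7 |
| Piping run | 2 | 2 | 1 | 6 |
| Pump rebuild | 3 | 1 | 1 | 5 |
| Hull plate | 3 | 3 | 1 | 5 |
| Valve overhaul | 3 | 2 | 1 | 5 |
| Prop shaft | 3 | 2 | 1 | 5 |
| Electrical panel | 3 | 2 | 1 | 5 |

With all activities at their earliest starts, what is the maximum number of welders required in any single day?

13

Early-start schedule: Deck coating@1, Piping run@1, Pump rebuild@1, Hull plate@1, Valve overhaul@1, Prop shaft@1, Electrical panel@1.
Load per day: day 1: 13, day 2: 12, day 3: 10, day 4: 0, day 5: 0, day 6: 0, day 7: 0.
Peak is 13.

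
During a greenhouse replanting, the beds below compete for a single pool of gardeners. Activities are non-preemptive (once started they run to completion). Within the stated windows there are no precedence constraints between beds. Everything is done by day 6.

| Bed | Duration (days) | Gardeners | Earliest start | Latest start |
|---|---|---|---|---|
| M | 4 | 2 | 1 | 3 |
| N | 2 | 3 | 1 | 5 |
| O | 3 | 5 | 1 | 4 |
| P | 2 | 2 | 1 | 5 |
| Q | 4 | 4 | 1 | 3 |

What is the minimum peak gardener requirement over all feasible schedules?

11

Early-start (M@1, N@1, O@1, P@1, Q@1) gives peak 16: d1:16  d2:16  d3:11  d4:6  d5:0  d6:0.
Shift P→4, Q→3.
Schedule M@1, N@1, O@1, P@4, Q@3: d1:10  d2:10  d3:11  d4:8  d5:6  d6:4 — peak 11.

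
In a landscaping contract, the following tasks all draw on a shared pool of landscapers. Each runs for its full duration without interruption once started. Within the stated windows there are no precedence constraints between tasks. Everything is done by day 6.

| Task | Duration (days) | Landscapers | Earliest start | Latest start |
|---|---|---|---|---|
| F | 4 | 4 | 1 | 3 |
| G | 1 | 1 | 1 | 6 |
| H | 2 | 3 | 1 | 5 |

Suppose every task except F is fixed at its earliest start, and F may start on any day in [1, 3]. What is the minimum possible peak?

4

F@1: d1:8  d2:7  d3:4  d4:4  d5:0  d6:0 → peak 8
F@2: d1:4  d2:7  d3:4  d4:4  d5:4  d6:0 → peak 7
F@3: d1:4  d2:3  d3:4  d4:4  d5:4  d6:4 → peak 4
Best is F@3, peak 4.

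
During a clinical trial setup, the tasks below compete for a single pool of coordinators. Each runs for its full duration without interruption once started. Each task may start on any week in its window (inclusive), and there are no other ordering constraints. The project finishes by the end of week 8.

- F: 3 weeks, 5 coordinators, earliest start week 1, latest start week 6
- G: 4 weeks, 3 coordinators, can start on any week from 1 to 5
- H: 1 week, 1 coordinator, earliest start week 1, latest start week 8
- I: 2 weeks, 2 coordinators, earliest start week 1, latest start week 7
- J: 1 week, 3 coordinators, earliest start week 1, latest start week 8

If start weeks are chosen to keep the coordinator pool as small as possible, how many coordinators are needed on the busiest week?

5

Early-start (F@1, G@1, H@1, I@1, J@1) gives peak 14: w1:14  w2:10  w3:8  w4:3  w5:0  w6:0  w7:0  w8:0.
Shift G→4, H→4, I→5, J→8.
Schedule F@1, G@4, H@4, I@5, J@8: w1:5  w2:5  w3:5  w4:4  w5:5  w6:5  w7:3  w8:3 — peak 5.
Total coordinator-weeks = 35 over 8 weeks ⇒ peak ≥ ⌈35/8⌉ = 5, so 5 is optimal.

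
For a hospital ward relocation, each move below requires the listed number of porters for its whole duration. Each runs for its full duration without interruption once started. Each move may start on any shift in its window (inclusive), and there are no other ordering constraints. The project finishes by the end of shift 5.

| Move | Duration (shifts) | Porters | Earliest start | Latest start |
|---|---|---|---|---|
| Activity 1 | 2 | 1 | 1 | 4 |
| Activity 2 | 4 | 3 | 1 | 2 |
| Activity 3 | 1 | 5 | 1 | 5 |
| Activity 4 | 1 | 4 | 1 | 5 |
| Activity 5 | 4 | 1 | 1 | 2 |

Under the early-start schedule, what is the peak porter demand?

14

Early-start schedule: Activity 1@1, Activity 2@1, Activity 3@1, Activity 4@1, Activity 5@1.
Load per shift: shift 1: 14, shift 2: 5, shift 3: 4, shift 4: 4, shift 5: 0.
Peak is 14.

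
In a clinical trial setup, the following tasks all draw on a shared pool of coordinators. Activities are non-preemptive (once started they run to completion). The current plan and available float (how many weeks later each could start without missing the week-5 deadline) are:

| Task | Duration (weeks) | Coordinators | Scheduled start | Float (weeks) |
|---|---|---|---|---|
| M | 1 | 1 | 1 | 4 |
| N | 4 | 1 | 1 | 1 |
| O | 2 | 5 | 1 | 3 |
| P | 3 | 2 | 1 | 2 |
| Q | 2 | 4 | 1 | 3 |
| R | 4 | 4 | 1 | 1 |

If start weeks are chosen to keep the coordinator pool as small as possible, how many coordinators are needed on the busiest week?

Early-start (M@1, N@1, O@1, P@1, Q@1, R@1) gives peak 17: w1:17  w2:16  w3:7  w4:5  w5:0.
Shift P→3, Q→3.
Schedule M@1, N@1, O@1, P@3, Q@3, R@1: w1:11  w2:10  w3:11  w4:11  w5:2 — peak 11.

11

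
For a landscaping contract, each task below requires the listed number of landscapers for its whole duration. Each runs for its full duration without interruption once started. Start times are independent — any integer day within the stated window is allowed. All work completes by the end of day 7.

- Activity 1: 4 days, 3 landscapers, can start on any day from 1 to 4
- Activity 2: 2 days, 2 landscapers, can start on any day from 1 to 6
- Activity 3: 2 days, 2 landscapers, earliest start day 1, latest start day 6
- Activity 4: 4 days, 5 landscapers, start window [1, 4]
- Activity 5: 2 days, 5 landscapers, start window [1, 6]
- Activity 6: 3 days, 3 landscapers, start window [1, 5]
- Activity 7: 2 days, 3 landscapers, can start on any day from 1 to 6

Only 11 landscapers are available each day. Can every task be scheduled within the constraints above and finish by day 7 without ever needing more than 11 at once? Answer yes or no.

Schedule Activity 1@1, Activity 2@1, Activity 3@1, Activity 4@3, Activity 5@6, Activity 6@1, Activity 7@4: d1:10  d2:10  d3:11  d4:11  d5:8  d6:10  d7:5 — peak 11 ≤ 11.

yes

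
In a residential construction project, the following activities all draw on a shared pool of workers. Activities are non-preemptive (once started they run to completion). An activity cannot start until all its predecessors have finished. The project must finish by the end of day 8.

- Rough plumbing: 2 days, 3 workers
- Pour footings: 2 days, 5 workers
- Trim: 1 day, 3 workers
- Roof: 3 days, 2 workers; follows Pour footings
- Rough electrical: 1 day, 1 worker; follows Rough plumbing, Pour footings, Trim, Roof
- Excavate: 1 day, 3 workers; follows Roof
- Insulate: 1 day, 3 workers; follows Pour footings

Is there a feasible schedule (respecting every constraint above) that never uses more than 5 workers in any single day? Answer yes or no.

yes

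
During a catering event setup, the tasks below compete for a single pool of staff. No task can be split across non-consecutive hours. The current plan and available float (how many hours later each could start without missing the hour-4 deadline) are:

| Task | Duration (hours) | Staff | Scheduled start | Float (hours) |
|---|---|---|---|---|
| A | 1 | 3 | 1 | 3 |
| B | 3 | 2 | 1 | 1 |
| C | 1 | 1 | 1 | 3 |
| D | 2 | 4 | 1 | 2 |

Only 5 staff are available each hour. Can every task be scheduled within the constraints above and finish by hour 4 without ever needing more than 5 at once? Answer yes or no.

The minimum achievable peak is 6; 5 < 6, so no feasible schedule stays within the cap.

no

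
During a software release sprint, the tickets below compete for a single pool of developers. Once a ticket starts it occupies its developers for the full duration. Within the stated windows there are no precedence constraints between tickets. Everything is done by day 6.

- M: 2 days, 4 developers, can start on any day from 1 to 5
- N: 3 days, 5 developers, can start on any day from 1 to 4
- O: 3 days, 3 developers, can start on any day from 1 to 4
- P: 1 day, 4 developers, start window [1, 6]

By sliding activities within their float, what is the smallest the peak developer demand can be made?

Early-start (M@1, N@1, O@1, P@1) gives peak 16: d1:16  d2:12  d3:8  d4:0  d5:0  d6:0.
Shift N→4, P→3.
Schedule M@1, N@4, O@1, P@3: d1:7  d2:7  d3:7  d4:5  d5:5  d6:5 — peak 7.

7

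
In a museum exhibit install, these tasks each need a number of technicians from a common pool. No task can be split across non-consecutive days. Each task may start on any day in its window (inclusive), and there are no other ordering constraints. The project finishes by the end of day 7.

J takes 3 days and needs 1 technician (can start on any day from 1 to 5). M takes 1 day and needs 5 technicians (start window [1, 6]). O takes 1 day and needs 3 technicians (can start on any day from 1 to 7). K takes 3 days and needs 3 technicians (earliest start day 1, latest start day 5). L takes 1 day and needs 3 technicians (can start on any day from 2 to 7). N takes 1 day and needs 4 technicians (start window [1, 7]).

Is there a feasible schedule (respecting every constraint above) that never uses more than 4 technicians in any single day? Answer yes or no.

The minimum achievable peak is 5; 4 < 5, so no feasible schedule stays within the cap.

no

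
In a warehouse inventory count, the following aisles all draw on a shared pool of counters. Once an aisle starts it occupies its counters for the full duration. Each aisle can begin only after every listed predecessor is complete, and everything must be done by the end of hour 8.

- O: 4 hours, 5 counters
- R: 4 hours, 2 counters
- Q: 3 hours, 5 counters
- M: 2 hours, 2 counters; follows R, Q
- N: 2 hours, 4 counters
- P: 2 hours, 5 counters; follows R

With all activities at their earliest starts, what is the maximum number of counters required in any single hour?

Early-start schedule: O@1, R@1, Q@1, M@5, N@1, P@5.
Load per hour: hour 1: 16, hour 2: 16, hour 3: 12, hour 4: 7, hour 5: 7, hour 6: 7, hour 7: 0, hour 8: 0.
Peak is 16.

16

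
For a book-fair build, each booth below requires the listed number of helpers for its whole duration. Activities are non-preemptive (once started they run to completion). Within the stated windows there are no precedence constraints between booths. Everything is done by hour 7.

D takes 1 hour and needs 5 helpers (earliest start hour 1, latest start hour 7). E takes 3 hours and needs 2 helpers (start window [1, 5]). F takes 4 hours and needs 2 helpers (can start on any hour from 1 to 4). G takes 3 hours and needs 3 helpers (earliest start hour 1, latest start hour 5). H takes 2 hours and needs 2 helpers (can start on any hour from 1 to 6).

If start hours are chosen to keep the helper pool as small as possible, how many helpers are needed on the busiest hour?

5

Early-start (D@1, E@1, F@1, G@1, H@1) gives peak 14: h1:14  h2:9  h3:7  h4:2  h5:0  h6:0  h7:0.
Shift E→2, F→2, G→5, H→6.
Schedule D@1, E@2, F@2, G@5, H@6: h1:5  h2:4  h3:4  h4:4  h5:5  h6:5  h7:5 — peak 5.
Total helper-hours = 32 over 7 hours ⇒ peak ≥ ⌈32/7⌉ = 5, so 5 is optimal.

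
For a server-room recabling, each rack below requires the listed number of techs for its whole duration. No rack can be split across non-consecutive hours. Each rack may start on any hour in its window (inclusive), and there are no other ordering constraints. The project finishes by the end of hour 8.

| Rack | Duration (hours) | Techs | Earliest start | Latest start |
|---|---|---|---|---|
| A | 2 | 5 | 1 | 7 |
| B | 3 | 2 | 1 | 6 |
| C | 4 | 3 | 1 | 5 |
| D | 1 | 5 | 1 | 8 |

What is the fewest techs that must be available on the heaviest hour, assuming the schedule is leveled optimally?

5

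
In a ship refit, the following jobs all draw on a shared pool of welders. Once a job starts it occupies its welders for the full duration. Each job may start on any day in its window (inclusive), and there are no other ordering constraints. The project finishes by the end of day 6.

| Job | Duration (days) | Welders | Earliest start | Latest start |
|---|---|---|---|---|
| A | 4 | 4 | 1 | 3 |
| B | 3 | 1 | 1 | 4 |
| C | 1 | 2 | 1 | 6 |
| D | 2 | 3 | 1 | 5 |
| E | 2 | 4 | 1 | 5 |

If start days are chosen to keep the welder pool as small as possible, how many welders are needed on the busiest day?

7

Early-start (A@1, B@1, C@1, D@1, E@1) gives peak 14: d1:14  d2:12  d3:5  d4:4  d5:0  d6:0.
Shift D→4, E→5.
Schedule A@1, B@1, C@1, D@4, E@5: d1:7  d2:5  d3:5  d4:7  d5:7  d6:4 — peak 7.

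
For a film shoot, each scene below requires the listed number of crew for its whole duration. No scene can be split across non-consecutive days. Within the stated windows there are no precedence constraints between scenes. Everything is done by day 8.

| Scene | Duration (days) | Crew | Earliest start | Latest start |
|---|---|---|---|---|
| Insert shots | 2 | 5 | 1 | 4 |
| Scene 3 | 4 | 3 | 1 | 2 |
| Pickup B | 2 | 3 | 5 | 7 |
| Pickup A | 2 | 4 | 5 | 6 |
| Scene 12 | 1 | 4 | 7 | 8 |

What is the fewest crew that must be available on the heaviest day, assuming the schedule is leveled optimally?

Schedule Insert shots@1, Scene 3@1, Pickup B@5, Pickup A@5, Scene 12@7: d1:8  d2:8  d3:3  d4:3  d5:7  d6:7  d7:4  d8:0 — peak 8.

8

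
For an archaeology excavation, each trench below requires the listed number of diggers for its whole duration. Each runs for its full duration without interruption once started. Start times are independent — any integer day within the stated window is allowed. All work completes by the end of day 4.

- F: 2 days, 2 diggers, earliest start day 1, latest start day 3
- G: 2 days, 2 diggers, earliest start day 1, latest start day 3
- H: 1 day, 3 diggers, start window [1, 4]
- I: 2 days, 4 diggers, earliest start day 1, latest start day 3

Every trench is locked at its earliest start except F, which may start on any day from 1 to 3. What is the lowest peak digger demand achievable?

F@1: d1:11  d2:8  d3:0  d4:0 → peak 11
F@2: d1:9  d2:8  d3:2  d4:0 → peak 9
F@3: d1:9  d2:6  d3:2  d4:2 → peak 9
Best is F@2, peak 9.

9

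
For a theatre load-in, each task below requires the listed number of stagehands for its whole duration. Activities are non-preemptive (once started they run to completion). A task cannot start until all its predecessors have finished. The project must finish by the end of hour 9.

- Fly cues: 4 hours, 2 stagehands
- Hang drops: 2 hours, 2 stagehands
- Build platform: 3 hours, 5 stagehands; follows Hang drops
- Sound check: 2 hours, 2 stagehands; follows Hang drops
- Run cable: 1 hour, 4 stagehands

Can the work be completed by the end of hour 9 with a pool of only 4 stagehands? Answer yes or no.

no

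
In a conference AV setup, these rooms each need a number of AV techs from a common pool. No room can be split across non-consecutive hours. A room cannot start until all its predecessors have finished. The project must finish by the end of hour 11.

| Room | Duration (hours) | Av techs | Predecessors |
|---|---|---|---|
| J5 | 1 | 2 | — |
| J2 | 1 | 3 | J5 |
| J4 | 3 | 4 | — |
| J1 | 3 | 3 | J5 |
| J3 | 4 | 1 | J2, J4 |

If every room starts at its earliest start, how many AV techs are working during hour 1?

6

At early start, hour 1 has: J5, J4.
Demand: 2 + 4 = 6.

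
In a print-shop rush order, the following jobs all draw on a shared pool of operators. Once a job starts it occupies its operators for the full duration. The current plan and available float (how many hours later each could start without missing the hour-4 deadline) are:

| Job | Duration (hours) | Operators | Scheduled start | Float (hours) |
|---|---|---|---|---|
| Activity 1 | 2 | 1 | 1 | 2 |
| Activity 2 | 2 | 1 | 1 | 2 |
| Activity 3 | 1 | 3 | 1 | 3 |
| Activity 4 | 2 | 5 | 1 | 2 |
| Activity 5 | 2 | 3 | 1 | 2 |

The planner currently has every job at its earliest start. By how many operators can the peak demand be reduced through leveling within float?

Early-start peak: h1:13  h2:10  h3:0  h4:0 ⇒ 13.
Leveled (Activity 1@1, Activity 2@1, Activity 3@3, Activity 4@1, Activity 5@3): h1:7  h2:7  h3:6  h4:3 ⇒ 7.
Reduction 13 − 7 = 6.

6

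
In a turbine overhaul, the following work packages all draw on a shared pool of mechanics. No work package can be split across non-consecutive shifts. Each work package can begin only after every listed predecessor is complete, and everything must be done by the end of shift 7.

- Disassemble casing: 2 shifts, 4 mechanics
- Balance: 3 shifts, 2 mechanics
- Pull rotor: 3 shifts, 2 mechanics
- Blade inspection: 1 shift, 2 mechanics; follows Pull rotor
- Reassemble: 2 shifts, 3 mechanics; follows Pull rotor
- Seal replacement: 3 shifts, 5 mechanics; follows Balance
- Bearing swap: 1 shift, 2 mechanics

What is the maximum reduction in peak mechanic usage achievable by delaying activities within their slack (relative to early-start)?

2

Early-start peak: s1:10  s2:8  s3:4  s4:10  s5:8  s6:5  s7:0 ⇒ 10.
Leveled (Disassemble casing@1, Balance@1, Pull rotor@1, Blade inspection@4, Reassemble@4, Seal replacement@5, Bearing swap@3): s1:8  s2:8  s3:6  s4:5  s5:8  s6:5  s7:5 ⇒ 8.
Reduction 10 − 8 = 2.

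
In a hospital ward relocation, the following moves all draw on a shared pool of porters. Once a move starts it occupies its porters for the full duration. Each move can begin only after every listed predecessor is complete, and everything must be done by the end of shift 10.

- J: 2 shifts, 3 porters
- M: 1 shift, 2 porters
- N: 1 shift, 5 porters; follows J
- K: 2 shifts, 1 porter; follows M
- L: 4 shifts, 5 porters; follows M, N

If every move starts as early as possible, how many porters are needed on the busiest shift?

Early-start schedule: J@1, M@1, N@3, K@2, L@4.
Load per shift: shift 1: 5, shift 2: 4, shift 3: 6, shift 4: 5, shift 5: 5, shift 6: 5, shift 7: 5, shift 8: 0, shift 9: 0, shift 10: 0.
Peak is 6.

6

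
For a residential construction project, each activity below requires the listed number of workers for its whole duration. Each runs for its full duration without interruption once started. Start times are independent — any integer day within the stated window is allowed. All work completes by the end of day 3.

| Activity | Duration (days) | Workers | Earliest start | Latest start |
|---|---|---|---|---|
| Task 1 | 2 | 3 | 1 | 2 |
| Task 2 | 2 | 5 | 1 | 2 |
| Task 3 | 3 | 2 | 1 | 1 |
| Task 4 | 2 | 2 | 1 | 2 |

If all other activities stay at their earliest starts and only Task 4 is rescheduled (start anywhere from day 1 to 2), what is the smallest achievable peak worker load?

12

Task 4@1: d1:12  d2:12  d3:2 → peak 12
Task 4@2: d1:10  d2:12  d3:4 → peak 12
Best is Task 4@1, peak 12.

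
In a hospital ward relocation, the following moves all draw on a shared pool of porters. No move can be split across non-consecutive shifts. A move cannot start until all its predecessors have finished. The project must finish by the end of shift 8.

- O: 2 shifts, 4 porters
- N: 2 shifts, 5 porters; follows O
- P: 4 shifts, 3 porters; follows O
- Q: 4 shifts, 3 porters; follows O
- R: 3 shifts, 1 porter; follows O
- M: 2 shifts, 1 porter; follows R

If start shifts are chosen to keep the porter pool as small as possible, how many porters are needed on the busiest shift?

Early-start (O@1, N@3, P@3, Q@3, R@3, M@6) gives peak 12: s1:4  s2:4  s3:12  s4:12  s5:7  s6:7  s7:1  s8:0.
Shift P→5, Q→5.
Schedule O@1, N@3, P@5, Q@5, R@3, M@6: s1:4  s2:4  s3:6  s4:6  s5:7  s6:7  s7:7  s8:6 — peak 7.

7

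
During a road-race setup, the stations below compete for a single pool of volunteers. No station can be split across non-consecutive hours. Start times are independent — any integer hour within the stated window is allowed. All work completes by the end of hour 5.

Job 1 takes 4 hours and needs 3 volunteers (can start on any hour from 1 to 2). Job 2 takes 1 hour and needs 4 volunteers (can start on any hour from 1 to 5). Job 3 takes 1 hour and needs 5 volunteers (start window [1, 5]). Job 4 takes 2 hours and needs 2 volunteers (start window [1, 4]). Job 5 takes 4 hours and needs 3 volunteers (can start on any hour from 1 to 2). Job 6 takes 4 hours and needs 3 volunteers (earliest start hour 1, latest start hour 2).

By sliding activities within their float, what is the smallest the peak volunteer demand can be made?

Early-start (Job 1@1, Job 2@1, Job 3@1, Job 4@1, Job 5@1, Job 6@1) gives peak 20: h1:20  h2:11  h3:9  h4:9  h5:0.
Shift Job 3→5, Job 5→2, Job 6→2.
Schedule Job 1@1, Job 2@1, Job 3@5, Job 4@1, Job 5@2, Job 6@2: h1:9  h2:11  h3:9  h4:9  h5:11 — peak 11.

11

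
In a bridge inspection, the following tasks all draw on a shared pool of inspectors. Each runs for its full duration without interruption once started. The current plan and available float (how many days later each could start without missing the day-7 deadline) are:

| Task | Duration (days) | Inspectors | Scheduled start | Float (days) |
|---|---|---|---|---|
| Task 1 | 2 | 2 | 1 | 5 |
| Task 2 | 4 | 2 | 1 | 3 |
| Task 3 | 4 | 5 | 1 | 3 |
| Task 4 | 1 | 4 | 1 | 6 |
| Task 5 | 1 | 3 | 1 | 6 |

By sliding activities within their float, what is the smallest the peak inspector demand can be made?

Early-start (Task 1@1, Task 2@1, Task 3@1, Task 4@1, Task 5@1) gives peak 16: d1:16  d2:9  d3:7  d4:7  d5:0  d6:0  d7:0.
Shift Task 3→3, Task 4→7.
Schedule Task 1@1, Task 2@1, Task 3@3, Task 4@7, Task 5@1: d1:7  d2:4  d3:7  d4:7  d5:5  d6:5  d7:4 — peak 7.

7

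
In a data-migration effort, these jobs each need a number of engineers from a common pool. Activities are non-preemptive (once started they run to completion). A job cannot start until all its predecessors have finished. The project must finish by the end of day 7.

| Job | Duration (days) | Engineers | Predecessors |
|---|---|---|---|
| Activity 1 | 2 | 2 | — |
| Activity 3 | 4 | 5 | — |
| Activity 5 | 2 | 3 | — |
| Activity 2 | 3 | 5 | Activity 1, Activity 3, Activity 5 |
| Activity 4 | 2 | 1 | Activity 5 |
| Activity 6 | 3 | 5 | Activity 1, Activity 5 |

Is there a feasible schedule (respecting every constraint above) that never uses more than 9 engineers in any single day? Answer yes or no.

The minimum achievable peak is 10; 9 < 10, so no feasible schedule stays within the cap.

no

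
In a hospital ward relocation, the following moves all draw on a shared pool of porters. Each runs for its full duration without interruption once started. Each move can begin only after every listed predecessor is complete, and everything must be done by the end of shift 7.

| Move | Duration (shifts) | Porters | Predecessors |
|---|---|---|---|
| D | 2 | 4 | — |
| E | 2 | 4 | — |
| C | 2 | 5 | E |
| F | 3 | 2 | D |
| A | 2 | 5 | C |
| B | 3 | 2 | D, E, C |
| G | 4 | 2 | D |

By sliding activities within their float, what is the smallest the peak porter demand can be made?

Early-start (D@1, E@1, C@3, F@3, A@5, B@5, G@3) gives peak 11: s1:8  s2:8  s3:9  s4:9  s5:11  s6:9  s7:2.
Shift A→6.
Schedule D@1, E@1, C@3, F@3, A@6, B@5, G@3: s1:8  s2:8  s3:9  s4:9  s5:6  s6:9  s7:7 — peak 9.
No arrangement of the 16 feasible schedules does better.

9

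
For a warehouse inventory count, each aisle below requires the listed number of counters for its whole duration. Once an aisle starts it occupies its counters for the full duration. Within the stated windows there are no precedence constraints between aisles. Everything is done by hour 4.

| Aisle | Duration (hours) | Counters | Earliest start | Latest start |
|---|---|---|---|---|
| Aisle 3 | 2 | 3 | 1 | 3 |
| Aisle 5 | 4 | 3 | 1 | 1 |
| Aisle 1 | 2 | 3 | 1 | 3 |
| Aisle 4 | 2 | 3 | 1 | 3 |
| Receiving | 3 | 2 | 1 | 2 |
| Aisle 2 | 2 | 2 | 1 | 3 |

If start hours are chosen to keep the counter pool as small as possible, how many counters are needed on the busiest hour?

11

Early-start (Aisle 3@1, Aisle 5@1, Aisle 1@1, Aisle 4@1, Receiving@1, Aisle 2@1) gives peak 16: h1:16  h2:16  h3:5  h4:3.
Shift Aisle 4→3, Aisle 2→3.
Schedule Aisle 3@1, Aisle 5@1, Aisle 1@1, Aisle 4@3, Receiving@1, Aisle 2@3: h1:11  h2:11  h3:10  h4:8 — peak 11.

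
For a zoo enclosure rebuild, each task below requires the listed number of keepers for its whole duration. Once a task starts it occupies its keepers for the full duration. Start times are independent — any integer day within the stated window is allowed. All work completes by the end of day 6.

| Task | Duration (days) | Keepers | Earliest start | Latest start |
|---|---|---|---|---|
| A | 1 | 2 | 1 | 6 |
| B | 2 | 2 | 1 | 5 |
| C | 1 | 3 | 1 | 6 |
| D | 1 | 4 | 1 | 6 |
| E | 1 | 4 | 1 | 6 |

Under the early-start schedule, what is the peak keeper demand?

Early-start schedule: A@1, B@1, C@1, D@1, E@1.
Load per day: day 1: 15, day 2: 2, day 3: 0, day 4: 0, day 5: 0, day 6: 0.
Peak is 15.

15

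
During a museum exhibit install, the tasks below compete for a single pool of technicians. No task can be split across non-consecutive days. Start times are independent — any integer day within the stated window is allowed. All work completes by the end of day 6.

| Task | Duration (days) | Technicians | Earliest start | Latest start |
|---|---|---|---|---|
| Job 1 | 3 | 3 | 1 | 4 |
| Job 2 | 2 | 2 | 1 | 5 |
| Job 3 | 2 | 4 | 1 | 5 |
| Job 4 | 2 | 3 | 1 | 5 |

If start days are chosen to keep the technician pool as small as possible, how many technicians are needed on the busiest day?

6

Early-start (Job 1@1, Job 2@1, Job 3@1, Job 4@1) gives peak 12: d1:12  d2:12  d3:3  d4:0  d5:0  d6:0.
Shift Job 3→5, Job 4→3.
Schedule Job 1@1, Job 2@1, Job 3@5, Job 4@3: d1:5  d2:5  d3:6  d4:3  d5:4  d6:4 — peak 6.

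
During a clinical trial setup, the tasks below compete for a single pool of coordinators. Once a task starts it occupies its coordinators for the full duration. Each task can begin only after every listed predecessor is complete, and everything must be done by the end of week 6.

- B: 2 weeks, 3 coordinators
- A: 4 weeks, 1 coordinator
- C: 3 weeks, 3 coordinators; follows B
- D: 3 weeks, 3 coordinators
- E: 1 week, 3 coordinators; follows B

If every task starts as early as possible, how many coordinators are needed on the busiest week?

Early-start schedule: B@1, A@1, C@3, D@1, E@3.
Load per week: week 1: 7, week 2: 7, week 3: 10, week 4: 4, week 5: 3, week 6: 0.
Peak is 10.

10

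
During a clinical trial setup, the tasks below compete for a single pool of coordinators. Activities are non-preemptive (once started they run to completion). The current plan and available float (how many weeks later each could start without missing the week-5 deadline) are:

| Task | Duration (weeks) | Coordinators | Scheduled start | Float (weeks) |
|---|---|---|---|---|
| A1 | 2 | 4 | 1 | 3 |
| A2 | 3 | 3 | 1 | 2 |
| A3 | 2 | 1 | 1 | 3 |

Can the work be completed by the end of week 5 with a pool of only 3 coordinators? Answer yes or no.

no

Total coordinator-weeks = 19; over 5 weeks the average is 19/5 > 3, so some week must exceed 3.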